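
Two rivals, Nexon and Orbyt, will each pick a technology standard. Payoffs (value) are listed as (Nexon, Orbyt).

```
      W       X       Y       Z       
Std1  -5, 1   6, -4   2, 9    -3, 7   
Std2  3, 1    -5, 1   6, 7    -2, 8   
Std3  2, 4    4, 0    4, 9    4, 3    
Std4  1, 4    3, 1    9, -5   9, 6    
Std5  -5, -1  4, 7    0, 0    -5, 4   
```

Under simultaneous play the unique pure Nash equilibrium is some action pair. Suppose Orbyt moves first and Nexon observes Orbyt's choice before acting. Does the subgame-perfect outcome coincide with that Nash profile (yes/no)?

yes

Nexon best-responds to each possible Orbyt move:
- W: Nexon compares -5, 3, 2, 1, -5 and picks Std2; Orbyt would get 1.
- X: Nexon compares 6, -5, 4, 3, 4 and picks Std1; Orbyt would get -4.
- Y: Nexon compares 2, 6, 4, 9, 0 and picks Std4; Orbyt would get -5.
- Z: Nexon compares -3, -2, 4, 9, -5 and picks Std4; Orbyt would get 6.
Among 1, -4, -5, 6, the best is 6 at Z. Subgame-perfect outcome: (Std4, Z) with payoffs (9, 6).
For the simultaneous game, intersect best replies.
Nexon's best replies: W→Std2; X→Std1; Y→Std4; Z→Std4.
Orbyt's best replies: Std1→Y; Std2→Z; Std3→Y; Std4→Z; Std5→X.
The unique mutual best reply is (Std4, Z), giving (9, 6).
Sequential outcome (Std4, Z) coincides with the Nash profile (Std4, Z).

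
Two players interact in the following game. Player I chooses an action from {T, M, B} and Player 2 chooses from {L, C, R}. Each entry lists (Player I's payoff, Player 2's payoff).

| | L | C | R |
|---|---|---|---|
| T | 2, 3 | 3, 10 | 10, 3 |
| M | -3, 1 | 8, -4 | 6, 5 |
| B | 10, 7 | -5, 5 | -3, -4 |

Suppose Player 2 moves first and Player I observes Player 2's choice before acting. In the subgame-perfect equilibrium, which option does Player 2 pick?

L

Player I best-responds to each possible Player 2 move:
- L: BR = B, leader payoff 7.
- C: BR = M, leader payoff -4.
- R: BR = T, leader payoff 3.
Maximizing over 7, -4, 3, Player 2 chooses L. Subgame-perfect outcome: (B, L) with payoffs (10, 7).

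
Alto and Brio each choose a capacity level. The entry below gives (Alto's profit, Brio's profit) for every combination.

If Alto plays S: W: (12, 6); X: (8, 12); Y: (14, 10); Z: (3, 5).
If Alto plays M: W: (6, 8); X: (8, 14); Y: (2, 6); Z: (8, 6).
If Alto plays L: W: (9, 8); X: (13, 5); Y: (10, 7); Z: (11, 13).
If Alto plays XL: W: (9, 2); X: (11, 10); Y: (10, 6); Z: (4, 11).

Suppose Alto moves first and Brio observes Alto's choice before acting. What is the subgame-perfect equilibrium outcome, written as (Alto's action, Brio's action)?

(L, Z)

Brio best-responds to each possible Alto move:
- S: Brio compares 6, 12, 10, 5 and picks X; Alto would get 8.
- M: Brio compares 8, 14, 6, 6 and picks X; Alto would get 8.
- L: Brio compares 8, 5, 7, 13 and picks Z; Alto would get 11.
- XL: Brio compares 2, 10, 6, 11 and picks Z; Alto would get 4.
Among 8, 8, 11, 4, the best is 11 at L. Subgame-perfect outcome: (L, Z) with payoffs (11, 13).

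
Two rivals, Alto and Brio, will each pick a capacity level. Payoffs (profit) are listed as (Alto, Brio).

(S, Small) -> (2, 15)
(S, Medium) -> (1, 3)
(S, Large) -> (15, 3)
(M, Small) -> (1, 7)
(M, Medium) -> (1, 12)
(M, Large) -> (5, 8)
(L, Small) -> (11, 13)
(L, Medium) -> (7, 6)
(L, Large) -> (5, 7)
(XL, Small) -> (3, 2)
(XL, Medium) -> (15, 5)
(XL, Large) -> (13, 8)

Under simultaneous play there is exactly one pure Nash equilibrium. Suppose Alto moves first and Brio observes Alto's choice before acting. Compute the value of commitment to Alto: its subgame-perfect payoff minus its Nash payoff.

2

Backward induction with Alto moving first.
- S → Brio plays Small (best of 15, 3, 3); Alto gets 2.
- M → Brio plays Medium (best of 7, 12, 8); Alto gets 1.
- L → Brio plays Small (best of 13, 6, 7); Alto gets 11.
- XL → Brio plays Large (best of 2, 5, 8); Alto gets 13.
Maximizing over 2, 1, 11, 13, Alto chooses XL. Subgame-perfect outcome: (XL, Large) with payoffs (13, 8).
For the simultaneous game, intersect best replies.
Alto's best replies: Small→L; Medium→XL; Large→S.
Brio's best replies: S→Small; M→Medium; L→Small; XL→Large.
The unique mutual best reply is (L, Small), giving (11, 13).
Alto's commitment gain: 13 − 11 = 2.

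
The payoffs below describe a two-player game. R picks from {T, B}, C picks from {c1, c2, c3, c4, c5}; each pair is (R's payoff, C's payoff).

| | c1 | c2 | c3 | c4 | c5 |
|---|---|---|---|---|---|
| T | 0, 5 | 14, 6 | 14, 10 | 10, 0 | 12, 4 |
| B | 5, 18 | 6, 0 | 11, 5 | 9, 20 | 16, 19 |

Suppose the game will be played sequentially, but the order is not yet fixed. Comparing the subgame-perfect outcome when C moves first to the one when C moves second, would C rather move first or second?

If R leads: C's best replies are T→c3, B→c4; R's induced payoffs 14, 9; outcome (T, c3), payoffs (14, 10).
If C leads: R's best replies are c1→B, c2→T, c3→T, c4→T, c5→B; C's induced payoffs 18, 6, 10, 0, 19; outcome (B, c5), payoffs (16, 19).
C gets 19 moving first and 10 moving second, so C prefers to move first.

first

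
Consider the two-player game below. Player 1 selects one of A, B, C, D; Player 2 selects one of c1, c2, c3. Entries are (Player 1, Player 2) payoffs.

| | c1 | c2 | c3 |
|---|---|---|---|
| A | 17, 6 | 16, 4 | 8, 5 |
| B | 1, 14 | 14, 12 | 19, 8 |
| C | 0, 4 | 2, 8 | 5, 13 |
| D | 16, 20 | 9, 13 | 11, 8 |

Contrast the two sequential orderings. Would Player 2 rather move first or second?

If Player 1 leads: Player 2's best replies are A→c1, B→c1, C→c3, D→c1; Player 1's induced payoffs 17, 1, 5, 16; outcome (A, c1), payoffs (17, 6).
If Player 2 leads: Player 1's best replies are c1→A, c2→A, c3→B; Player 2's induced payoffs 6, 4, 8; outcome (B, c3), payoffs (19, 8).
Player 2 gets 8 moving first and 6 moving second, so Player 2 prefers to move first.

first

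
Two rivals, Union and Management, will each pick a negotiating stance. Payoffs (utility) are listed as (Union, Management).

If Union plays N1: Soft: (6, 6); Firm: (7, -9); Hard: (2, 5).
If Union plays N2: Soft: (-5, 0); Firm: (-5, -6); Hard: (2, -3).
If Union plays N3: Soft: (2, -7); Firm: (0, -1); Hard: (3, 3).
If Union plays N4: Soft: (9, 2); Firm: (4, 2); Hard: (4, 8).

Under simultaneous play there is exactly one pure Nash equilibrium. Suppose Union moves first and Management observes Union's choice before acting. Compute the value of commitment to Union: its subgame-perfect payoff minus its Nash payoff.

2

Solve by backward induction (Union leads).
- N1: Management compares 6, -9, 5 and picks Soft; Union would get 6.
- N2: Management compares 0, -6, -3 and picks Soft; Union would get -5.
- N3: Management compares -7, -1, 3 and picks Hard; Union would get 3.
- N4: Management compares 2, 2, 8 and picks Hard; Union would get 4.
Maximizing over 6, -5, 3, 4, Union chooses N1. Subgame-perfect outcome: (N1, Soft) with payoffs (6, 6).
Now find the simultaneous Nash equilibrium.
Union's best replies: Soft→N4; Firm→N1; Hard→N4.
Management's best replies: N1→Soft; N2→Soft; N3→Hard; N4→Hard.
The unique mutual best reply is (N4, Hard), giving (4, 8).
Union's commitment gain: 6 − 4 = 2.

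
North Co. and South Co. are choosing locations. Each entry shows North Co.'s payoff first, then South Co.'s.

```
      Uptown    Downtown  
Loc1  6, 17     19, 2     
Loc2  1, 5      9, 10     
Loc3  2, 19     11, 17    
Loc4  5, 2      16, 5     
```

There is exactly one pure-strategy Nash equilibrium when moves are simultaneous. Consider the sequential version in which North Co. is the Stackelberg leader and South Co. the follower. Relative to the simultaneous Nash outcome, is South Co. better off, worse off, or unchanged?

South Co. best-responds to each possible North Co. move:
- Loc1: BR = Uptown, leader payoff 6.
- Loc2: BR = Downtown, leader payoff 9.
- Loc3: BR = Uptown, leader payoff 2.
- Loc4: BR = Downtown, leader payoff 16.
Among 6, 9, 2, 16, the best is 16 at Loc4. Subgame-perfect outcome: (Loc4, Downtown) with payoffs (16, 5).
Now find the simultaneous Nash equilibrium.
North Co.'s best replies: Uptown→Loc1; Downtown→Loc1.
South Co.'s best replies: Loc1→Uptown; Loc2→Downtown; Loc3→Uptown; Loc4→Downtown.
Only (Loc1, Uptown) has each player best-responding; Nash payoffs (6, 17).
South Co. earns 5 sequentially versus 17 at the Nash outcome: worse off.

worse off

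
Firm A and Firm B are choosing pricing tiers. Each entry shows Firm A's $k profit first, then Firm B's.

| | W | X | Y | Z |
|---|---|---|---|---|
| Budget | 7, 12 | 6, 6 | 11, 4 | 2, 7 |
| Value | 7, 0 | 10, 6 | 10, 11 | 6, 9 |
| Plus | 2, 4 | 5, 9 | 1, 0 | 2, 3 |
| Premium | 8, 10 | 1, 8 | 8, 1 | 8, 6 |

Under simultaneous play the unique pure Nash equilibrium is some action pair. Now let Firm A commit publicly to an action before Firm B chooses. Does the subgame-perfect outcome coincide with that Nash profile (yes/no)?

Work backward from Firm B's decision.
- Budget → Firm B plays W (best of 12, 6, 4, 7); Firm A gets 7.
- Value → Firm B plays Y (best of 0, 6, 11, 9); Firm A gets 10.
- Plus → Firm B plays X (best of 4, 9, 0, 3); Firm A gets 5.
- Premium → Firm B plays W (best of 10, 8, 1, 6); Firm A gets 8.
Among 7, 10, 5, 8, the best is 10 at Value. Subgame-perfect outcome: (Value, Y) with payoffs (10, 11).
Now find the simultaneous Nash equilibrium.
Firm A's best replies: W→Premium; X→Value; Y→Budget; Z→Premium.
Firm B's best replies: Budget→W; Value→Y; Plus→X; Premium→W.
The unique mutual best reply is (Premium, W), giving (8, 10).
Sequential outcome (Value, Y) differs from the Nash profile (Premium, W).

no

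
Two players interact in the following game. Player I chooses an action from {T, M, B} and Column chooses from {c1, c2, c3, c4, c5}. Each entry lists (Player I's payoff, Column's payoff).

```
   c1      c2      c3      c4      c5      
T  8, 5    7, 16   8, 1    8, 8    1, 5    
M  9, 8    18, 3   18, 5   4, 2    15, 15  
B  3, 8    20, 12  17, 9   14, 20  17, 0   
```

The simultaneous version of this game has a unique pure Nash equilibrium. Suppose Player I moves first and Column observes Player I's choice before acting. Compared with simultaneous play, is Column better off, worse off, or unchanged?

Backward induction with Player I moving first.
- T: BR = c2, leader payoff 7.
- M: BR = c5, leader payoff 15.
- B: BR = c4, leader payoff 14.
Maximizing over 7, 15, 14, Player I chooses M. Subgame-perfect outcome: (M, c5) with payoffs (15, 15).
Under simultaneous play:
Player I's best replies: c1→M; c2→B; c3→M; c4→B; c5→B.
Column's best replies: T→c2; M→c5; B→c4.
Only (B, c4) has each player best-responding; Nash payoffs (14, 20).
Column earns 15 sequentially versus 20 at the Nash outcome: worse off.

worse off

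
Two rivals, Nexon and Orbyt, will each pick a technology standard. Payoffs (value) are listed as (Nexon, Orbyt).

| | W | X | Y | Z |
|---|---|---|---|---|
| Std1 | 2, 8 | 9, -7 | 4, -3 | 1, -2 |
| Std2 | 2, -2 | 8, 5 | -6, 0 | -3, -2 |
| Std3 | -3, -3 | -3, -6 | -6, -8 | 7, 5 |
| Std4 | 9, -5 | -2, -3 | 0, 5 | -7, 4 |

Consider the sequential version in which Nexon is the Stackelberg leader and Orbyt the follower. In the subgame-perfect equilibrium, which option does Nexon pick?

Backward induction with Nexon moving first.
- Std1: Orbyt compares 8, -7, -3, -2 and picks W; Nexon would get 2.
- Std2: Orbyt compares -2, 5, 0, -2 and picks X; Nexon would get 8.
- Std3: Orbyt compares -3, -6, -8, 5 and picks Z; Nexon would get 7.
- Std4: Orbyt compares -5, -3, 5, 4 and picks Y; Nexon would get 0.
Among 2, 8, 7, 0, the best is 8 at Std2. Subgame-perfect outcome: (Std2, X) with payoffs (8, 5).

Std2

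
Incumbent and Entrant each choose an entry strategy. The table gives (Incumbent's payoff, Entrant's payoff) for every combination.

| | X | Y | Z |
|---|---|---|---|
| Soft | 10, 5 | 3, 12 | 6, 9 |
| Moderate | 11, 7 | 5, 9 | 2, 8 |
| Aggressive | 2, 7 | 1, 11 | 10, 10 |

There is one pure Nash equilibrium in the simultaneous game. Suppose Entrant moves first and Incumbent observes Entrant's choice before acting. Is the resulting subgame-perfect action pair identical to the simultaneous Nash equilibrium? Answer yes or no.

Backward induction with Entrant moving first.
- X → Incumbent plays Moderate (best of 10, 11, 2); Entrant gets 7.
- Y → Incumbent plays Moderate (best of 3, 5, 1); Entrant gets 9.
- Z → Incumbent plays Aggressive (best of 6, 2, 10); Entrant gets 10.
Among 7, 9, 10, the best is 10 at Z. Subgame-perfect outcome: (Aggressive, Z) with payoffs (10, 10).
Now find the simultaneous Nash equilibrium.
Incumbent's best replies: X→Moderate; Y→Moderate; Z→Aggressive.
Entrant's best replies: Soft→Y; Moderate→Y; Aggressive→Y.
The unique mutual best reply is (Moderate, Y), giving (5, 9).
Sequential outcome (Aggressive, Z) differs from the Nash profile (Moderate, Y).

no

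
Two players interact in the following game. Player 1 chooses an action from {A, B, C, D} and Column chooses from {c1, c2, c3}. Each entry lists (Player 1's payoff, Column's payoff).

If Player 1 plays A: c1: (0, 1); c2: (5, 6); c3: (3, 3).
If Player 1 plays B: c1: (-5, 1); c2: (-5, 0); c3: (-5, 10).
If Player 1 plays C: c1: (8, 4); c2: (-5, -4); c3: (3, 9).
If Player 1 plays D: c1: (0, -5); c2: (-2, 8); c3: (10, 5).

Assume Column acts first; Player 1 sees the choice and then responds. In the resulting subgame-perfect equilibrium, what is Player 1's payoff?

5

Player 1 best-responds to each possible Column move:
- c1: BR = C, leader payoff 4.
- c2: BR = A, leader payoff 6.
- c3: BR = D, leader payoff 5.
Among 4, 6, 5, the best is 6 at c2. Subgame-perfect outcome: (A, c2) with payoffs (5, 6).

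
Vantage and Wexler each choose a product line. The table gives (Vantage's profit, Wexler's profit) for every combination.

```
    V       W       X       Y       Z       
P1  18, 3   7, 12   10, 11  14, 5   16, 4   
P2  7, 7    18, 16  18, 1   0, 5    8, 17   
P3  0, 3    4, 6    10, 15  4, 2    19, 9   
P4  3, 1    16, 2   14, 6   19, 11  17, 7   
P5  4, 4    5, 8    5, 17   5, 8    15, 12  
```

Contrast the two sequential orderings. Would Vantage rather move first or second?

If Vantage leads: Wexler's best replies are P1→W, P2→Z, P3→X, P4→Y, P5→X; Vantage's induced payoffs 7, 8, 10, 19, 5; outcome (P4, Y), payoffs (19, 11).
If Wexler leads: Vantage's best replies are V→P1, W→P2, X→P2, Y→P4, Z→P3; Wexler's induced payoffs 3, 16, 1, 11, 9; outcome (P2, W), payoffs (18, 16).
Vantage gets 19 moving first and 18 moving second, so Vantage prefers to move first.

first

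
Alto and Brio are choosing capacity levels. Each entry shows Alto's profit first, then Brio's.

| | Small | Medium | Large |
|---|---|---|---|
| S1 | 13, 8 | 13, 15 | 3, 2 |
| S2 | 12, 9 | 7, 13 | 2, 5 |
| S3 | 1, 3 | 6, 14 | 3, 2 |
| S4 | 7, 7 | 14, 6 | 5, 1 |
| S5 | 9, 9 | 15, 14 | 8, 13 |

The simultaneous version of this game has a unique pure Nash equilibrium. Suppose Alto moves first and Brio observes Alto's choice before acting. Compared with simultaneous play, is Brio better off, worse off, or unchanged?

unchanged

Brio best-responds to each possible Alto move:
- S1: BR = Medium, leader payoff 13.
- S2: BR = Medium, leader payoff 7.
- S3: BR = Medium, leader payoff 6.
- S4: BR = Small, leader payoff 7.
- S5: BR = Medium, leader payoff 15.
Alto's induced payoffs are 13, 7, 6, 7, 15, so Alto commits to S5. Subgame-perfect outcome: (S5, Medium) with payoffs (15, 14).
Under simultaneous play:
Alto's best replies: Small→S1; Medium→S5; Large→S5.
Brio's best replies: S1→Medium; S2→Medium; S3→Medium; S4→Small; S5→Medium.
The unique mutual best reply is (S5, Medium), giving (15, 14).
Brio earns 14 sequentially versus 14 at the Nash outcome: unchanged.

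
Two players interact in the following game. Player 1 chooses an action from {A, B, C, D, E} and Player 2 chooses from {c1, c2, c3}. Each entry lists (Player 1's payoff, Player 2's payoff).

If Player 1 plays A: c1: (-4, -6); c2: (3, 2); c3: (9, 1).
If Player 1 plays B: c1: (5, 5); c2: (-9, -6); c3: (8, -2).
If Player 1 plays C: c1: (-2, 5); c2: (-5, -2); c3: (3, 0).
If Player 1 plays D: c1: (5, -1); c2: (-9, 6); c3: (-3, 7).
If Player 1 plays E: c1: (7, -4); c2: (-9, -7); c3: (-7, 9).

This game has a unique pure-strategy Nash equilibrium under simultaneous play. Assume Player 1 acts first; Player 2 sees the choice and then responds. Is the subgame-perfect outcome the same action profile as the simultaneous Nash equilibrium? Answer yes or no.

Work backward from Player 2's decision.
- A → Player 2 plays c2 (best of -6, 2, 1); Player 1 gets 3.
- B → Player 2 plays c1 (best of 5, -6, -2); Player 1 gets 5.
- C → Player 2 plays c1 (best of 5, -2, 0); Player 1 gets -2.
- D → Player 2 plays c3 (best of -1, 6, 7); Player 1 gets -3.
- E → Player 2 plays c3 (best of -4, -7, 9); Player 1 gets -7.
Maximizing over 3, 5, -2, -3, -7, Player 1 chooses B. Subgame-perfect outcome: (B, c1) with payoffs (5, 5).
Under simultaneous play:
Player 1's best replies: c1→E; c2→A; c3→A.
Player 2's best replies: A→c2; B→c1; C→c1; D→c3; E→c3.
Only (A, c2) has each player best-responding; Nash payoffs (3, 2).
Sequential outcome (B, c1) differs from the Nash profile (A, c2).

no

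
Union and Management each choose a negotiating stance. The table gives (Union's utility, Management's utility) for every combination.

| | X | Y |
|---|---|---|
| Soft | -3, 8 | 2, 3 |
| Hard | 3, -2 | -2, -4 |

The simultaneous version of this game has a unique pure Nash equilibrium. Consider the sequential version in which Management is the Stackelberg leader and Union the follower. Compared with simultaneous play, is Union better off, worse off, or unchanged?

Union best-responds to each possible Management move:
- X: BR = Hard, leader payoff -2.
- Y: BR = Soft, leader payoff 3.
Among -2, 3, the best is 3 at Y. Subgame-perfect outcome: (Soft, Y) with payoffs (2, 3).
Under simultaneous play:
Union's best replies: X→Hard; Y→Soft.
Management's best replies: Soft→X; Hard→X.
Only (Hard, X) has each player best-responding; Nash payoffs (3, -2).
Union earns 2 sequentially versus 3 at the Nash outcome: worse off.

worse off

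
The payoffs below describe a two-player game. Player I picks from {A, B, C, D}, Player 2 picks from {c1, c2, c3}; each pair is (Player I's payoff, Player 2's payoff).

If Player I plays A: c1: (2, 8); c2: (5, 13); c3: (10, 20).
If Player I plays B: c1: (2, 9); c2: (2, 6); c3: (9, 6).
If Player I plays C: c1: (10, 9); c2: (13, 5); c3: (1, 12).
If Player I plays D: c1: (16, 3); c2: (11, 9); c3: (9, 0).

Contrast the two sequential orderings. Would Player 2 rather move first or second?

first

If Player I leads: Player 2's best replies are A→c3, B→c1, C→c3, D→c2; Player I's induced payoffs 10, 2, 1, 11; outcome (D, c2), payoffs (11, 9).
If Player 2 leads: Player I's best replies are c1→D, c2→C, c3→A; Player 2's induced payoffs 3, 5, 20; outcome (A, c3), payoffs (10, 20).
Player 2 gets 20 moving first and 9 moving second, so Player 2 prefers to move first.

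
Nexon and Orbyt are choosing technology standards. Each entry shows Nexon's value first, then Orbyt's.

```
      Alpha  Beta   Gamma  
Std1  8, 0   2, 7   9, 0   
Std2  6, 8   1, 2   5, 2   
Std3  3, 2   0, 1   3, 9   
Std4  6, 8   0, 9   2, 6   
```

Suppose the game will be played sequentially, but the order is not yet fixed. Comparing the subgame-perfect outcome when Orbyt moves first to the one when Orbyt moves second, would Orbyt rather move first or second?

If Nexon leads: Orbyt's best replies are Std1→Beta, Std2→Alpha, Std3→Gamma, Std4→Beta; Nexon's induced payoffs 2, 6, 3, 0; outcome (Std2, Alpha), payoffs (6, 8).
If Orbyt leads: Nexon's best replies are Alpha→Std1, Beta→Std1, Gamma→Std1; Orbyt's induced payoffs 0, 7, 0; outcome (Std1, Beta), payoffs (2, 7).
Orbyt gets 7 moving first and 8 moving second, so Orbyt prefers to move second.

second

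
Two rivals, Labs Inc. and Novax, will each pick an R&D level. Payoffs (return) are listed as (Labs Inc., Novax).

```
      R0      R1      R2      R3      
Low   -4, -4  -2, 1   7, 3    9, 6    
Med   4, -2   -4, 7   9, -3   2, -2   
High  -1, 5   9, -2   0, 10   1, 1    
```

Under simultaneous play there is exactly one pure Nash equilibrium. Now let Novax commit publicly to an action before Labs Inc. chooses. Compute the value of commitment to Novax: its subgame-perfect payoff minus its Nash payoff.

0

Backward induction with Novax moving first.
- R0 → Labs Inc. plays Med (best of -4, 4, -1); Novax gets -2.
- R1 → Labs Inc. plays High (best of -2, -4, 9); Novax gets -2.
- R2 → Labs Inc. plays Med (best of 7, 9, 0); Novax gets -3.
- R3 → Labs Inc. plays Low (best of 9, 2, 1); Novax gets 6.
Novax's induced payoffs are -2, -2, -3, 6, so Novax commits to R3. Subgame-perfect outcome: (Low, R3) with payoffs (9, 6).
Now find the simultaneous Nash equilibrium.
Labs Inc.'s best replies: R0→Med; R1→High; R2→Med; R3→Low.
Novax's best replies: Low→R3; Med→R1; High→R2.
The unique mutual best reply is (Low, R3), giving (9, 6).
Novax's commitment gain: 6 − 6 = 0.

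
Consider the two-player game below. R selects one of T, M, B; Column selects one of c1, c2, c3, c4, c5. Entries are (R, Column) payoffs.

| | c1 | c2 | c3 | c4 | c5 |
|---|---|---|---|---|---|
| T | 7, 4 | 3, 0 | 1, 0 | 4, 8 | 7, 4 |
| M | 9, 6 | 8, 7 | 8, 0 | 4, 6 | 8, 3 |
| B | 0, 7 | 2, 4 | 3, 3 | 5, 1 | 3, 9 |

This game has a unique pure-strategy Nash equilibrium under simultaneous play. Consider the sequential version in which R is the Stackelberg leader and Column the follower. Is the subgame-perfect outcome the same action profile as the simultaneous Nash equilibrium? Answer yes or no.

Work backward from Column's decision.
- T: Column compares 4, 0, 0, 8, 4 and picks c4; R would get 4.
- M: Column compares 6, 7, 0, 6, 3 and picks c2; R would get 8.
- B: Column compares 7, 4, 3, 1, 9 and picks c5; R would get 3.
Among 4, 8, 3, the best is 8 at M. Subgame-perfect outcome: (M, c2) with payoffs (8, 7).
Under simultaneous play:
R's best replies: c1→M; c2→M; c3→M; c4→B; c5→M.
Column's best replies: T→c4; M→c2; B→c5.
The unique mutual best reply is (M, c2), giving (8, 7).
Sequential outcome (M, c2) coincides with the Nash profile (M, c2).

yes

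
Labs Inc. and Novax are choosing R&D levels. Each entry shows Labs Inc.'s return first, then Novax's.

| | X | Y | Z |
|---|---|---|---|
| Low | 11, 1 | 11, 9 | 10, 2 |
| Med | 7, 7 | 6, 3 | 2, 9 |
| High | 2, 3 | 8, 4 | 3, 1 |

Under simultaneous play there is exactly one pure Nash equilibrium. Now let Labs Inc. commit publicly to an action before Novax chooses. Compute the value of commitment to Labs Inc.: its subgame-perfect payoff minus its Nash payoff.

0

Solve by backward induction (Labs Inc. leads).
- Low: Novax compares 1, 9, 2 and picks Y; Labs Inc. would get 11.
- Med: Novax compares 7, 3, 9 and picks Z; Labs Inc. would get 2.
- High: Novax compares 3, 4, 1 and picks Y; Labs Inc. would get 8.
Labs Inc.'s induced payoffs are 11, 2, 8, so Labs Inc. commits to Low. Subgame-perfect outcome: (Low, Y) with payoffs (11, 9).
For the simultaneous game, intersect best replies.
Labs Inc.'s best replies: X→Low; Y→Low; Z→Low.
Novax's best replies: Low→Y; Med→Z; High→Y.
The unique mutual best reply is (Low, Y), giving (11, 9).
Labs Inc.'s commitment gain: 11 − 11 = 0.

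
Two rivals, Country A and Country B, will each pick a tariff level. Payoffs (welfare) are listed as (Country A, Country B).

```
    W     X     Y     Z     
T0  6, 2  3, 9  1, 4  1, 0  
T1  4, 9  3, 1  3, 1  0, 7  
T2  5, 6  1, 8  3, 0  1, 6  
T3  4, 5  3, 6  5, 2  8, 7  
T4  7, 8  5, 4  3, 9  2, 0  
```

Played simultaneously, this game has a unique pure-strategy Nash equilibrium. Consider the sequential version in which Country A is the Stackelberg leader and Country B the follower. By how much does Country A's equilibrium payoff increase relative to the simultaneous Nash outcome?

0

Solve by backward induction (Country A leads).
- T0: BR = X, leader payoff 3.
- T1: BR = W, leader payoff 4.
- T2: BR = X, leader payoff 1.
- T3: BR = Z, leader payoff 8.
- T4: BR = Y, leader payoff 3.
Among 3, 4, 1, 8, 3, the best is 8 at T3. Subgame-perfect outcome: (T3, Z) with payoffs (8, 7).
Under simultaneous play:
Country A's best replies: W→T4; X→T4; Y→T3; Z→T3.
Country B's best replies: T0→X; T1→W; T2→X; T3→Z; T4→Y.
The unique mutual best reply is (T3, Z), giving (8, 7).
Country A's commitment gain: 8 − 8 = 0.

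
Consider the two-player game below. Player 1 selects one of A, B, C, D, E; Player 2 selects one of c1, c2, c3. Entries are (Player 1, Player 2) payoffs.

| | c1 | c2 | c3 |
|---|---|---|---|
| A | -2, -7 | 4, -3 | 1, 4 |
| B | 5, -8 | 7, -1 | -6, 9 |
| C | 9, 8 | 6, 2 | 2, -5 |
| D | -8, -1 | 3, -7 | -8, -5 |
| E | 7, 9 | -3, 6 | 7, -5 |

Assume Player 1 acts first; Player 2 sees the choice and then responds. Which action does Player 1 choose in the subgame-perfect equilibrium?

C

Backward induction with Player 1 moving first.
- A: BR = c3, leader payoff 1.
- B: BR = c3, leader payoff -6.
- C: BR = c1, leader payoff 9.
- D: BR = c1, leader payoff -8.
- E: BR = c1, leader payoff 7.
Among 1, -6, 9, -8, 7, the best is 9 at C. Subgame-perfect outcome: (C, c1) with payoffs (9, 8).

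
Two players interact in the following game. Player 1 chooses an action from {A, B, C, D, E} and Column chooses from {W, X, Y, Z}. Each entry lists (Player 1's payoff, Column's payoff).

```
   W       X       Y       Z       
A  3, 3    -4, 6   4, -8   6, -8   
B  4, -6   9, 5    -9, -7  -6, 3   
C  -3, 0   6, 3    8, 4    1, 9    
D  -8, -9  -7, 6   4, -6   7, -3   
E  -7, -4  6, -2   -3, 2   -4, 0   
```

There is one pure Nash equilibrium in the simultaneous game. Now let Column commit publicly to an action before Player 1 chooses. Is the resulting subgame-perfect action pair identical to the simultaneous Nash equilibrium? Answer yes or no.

Player 1 best-responds to each possible Column move:
- W: Player 1 compares 3, 4, -3, -8, -7 and picks B; Column would get -6.
- X: Player 1 compares -4, 9, 6, -7, 6 and picks B; Column would get 5.
- Y: Player 1 compares 4, -9, 8, 4, -3 and picks C; Column would get 4.
- Z: Player 1 compares 6, -6, 1, 7, -4 and picks D; Column would get -3.
Among -6, 5, 4, -3, the best is 5 at X. Subgame-perfect outcome: (B, X) with payoffs (9, 5).
Under simultaneous play:
Player 1's best replies: W→B; X→B; Y→C; Z→D.
Column's best replies: A→X; B→X; C→Z; D→X; E→Y.
The unique mutual best reply is (B, X), giving (9, 5).
Sequential outcome (B, X) coincides with the Nash profile (B, X).

yes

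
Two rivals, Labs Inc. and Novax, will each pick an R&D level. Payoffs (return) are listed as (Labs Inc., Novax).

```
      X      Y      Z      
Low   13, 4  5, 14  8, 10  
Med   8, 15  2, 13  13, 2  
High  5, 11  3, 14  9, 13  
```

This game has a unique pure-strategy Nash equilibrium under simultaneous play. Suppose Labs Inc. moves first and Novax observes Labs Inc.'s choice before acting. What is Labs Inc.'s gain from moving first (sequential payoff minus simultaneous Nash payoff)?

3

Backward induction with Labs Inc. moving first.
- Low: BR = Y, leader payoff 5.
- Med: BR = X, leader payoff 8.
- High: BR = Y, leader payoff 3.
Among 5, 8, 3, the best is 8 at Med. Subgame-perfect outcome: (Med, X) with payoffs (8, 15).
Under simultaneous play:
Labs Inc.'s best replies: X→Low; Y→Low; Z→Med.
Novax's best replies: Low→Y; Med→X; High→Y.
The unique mutual best reply is (Low, Y), giving (5, 14).
Labs Inc.'s commitment gain: 8 − 5 = 3.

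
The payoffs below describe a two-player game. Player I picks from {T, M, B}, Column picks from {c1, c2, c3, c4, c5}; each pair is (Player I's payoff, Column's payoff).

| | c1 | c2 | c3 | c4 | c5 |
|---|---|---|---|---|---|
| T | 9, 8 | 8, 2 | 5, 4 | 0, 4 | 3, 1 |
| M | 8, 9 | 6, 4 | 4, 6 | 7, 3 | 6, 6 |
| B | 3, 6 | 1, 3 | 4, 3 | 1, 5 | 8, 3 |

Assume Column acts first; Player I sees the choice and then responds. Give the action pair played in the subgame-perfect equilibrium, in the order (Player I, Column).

Work backward from Player I's decision.
- c1: Player I compares 9, 8, 3 and picks T; Column would get 8.
- c2: Player I compares 8, 6, 1 and picks T; Column would get 2.
- c3: Player I compares 5, 4, 4 and picks T; Column would get 4.
- c4: Player I compares 0, 7, 1 and picks M; Column would get 3.
- c5: Player I compares 3, 6, 8 and picks B; Column would get 3.
Among 8, 2, 4, 3, 3, the best is 8 at c1. Subgame-perfect outcome: (T, c1) with payoffs (9, 8).

(T, c1)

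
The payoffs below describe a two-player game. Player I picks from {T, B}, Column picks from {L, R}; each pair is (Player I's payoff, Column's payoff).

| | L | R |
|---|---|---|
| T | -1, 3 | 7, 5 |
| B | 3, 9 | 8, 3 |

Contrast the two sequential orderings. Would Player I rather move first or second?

first

If Player I leads: Column's best replies are T→R, B→L; Player I's induced payoffs 7, 3; outcome (T, R), payoffs (7, 5).
If Column leads: Player I's best replies are L→B, R→B; Column's induced payoffs 9, 3; outcome (B, L), payoffs (3, 9).
Player I gets 7 moving first and 3 moving second, so Player I prefers to move first.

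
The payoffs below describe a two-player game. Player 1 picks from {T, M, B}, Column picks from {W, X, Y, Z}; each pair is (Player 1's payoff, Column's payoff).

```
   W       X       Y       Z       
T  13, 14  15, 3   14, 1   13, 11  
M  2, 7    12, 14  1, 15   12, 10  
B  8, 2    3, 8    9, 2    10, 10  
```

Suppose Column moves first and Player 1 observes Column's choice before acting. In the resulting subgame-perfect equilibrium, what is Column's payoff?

Solve by backward induction (Column leads).
- W: Player 1 compares 13, 2, 8 and picks T; Column would get 14.
- X: Player 1 compares 15, 12, 3 and picks T; Column would get 3.
- Y: Player 1 compares 14, 1, 9 and picks T; Column would get 1.
- Z: Player 1 compares 13, 12, 10 and picks T; Column would get 11.
Column's induced payoffs are 14, 3, 1, 11, so Column commits to W. Subgame-perfect outcome: (T, W) with payoffs (13, 14).

14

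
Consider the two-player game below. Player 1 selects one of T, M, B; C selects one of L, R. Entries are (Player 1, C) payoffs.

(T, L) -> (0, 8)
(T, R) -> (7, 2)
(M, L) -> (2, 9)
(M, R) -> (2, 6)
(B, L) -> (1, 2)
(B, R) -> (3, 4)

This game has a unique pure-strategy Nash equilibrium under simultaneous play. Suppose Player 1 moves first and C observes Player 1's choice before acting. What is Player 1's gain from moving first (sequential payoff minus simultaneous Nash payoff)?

1

Backward induction with Player 1 moving first.
- T: BR = L, leader payoff 0.
- M: BR = L, leader payoff 2.
- B: BR = R, leader payoff 3.
Maximizing over 0, 2, 3, Player 1 chooses B. Subgame-perfect outcome: (B, R) with payoffs (3, 4).
For the simultaneous game, intersect best replies.
Player 1's best replies: L→M; R→T.
C's best replies: T→L; M→L; B→R.
The unique mutual best reply is (M, L), giving (2, 9).
Player 1's commitment gain: 3 − 2 = 1.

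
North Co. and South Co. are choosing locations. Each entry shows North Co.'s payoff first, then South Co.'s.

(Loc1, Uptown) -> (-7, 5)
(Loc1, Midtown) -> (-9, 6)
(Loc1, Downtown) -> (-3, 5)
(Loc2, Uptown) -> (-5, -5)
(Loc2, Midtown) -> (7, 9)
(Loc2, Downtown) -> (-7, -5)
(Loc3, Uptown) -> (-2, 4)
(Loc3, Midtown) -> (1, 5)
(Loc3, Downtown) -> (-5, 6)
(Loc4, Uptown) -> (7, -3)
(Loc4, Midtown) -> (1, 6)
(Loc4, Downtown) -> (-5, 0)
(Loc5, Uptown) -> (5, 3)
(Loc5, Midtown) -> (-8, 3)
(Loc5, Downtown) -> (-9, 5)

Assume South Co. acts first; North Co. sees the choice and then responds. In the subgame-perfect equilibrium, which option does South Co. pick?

North Co. best-responds to each possible South Co. move:
- Uptown: BR = Loc4, leader payoff -3.
- Midtown: BR = Loc2, leader payoff 9.
- Downtown: BR = Loc1, leader payoff 5.
South Co.'s induced payoffs are -3, 9, 5, so South Co. commits to Midtown. Subgame-perfect outcome: (Loc2, Midtown) with payoffs (7, 9).

Midtown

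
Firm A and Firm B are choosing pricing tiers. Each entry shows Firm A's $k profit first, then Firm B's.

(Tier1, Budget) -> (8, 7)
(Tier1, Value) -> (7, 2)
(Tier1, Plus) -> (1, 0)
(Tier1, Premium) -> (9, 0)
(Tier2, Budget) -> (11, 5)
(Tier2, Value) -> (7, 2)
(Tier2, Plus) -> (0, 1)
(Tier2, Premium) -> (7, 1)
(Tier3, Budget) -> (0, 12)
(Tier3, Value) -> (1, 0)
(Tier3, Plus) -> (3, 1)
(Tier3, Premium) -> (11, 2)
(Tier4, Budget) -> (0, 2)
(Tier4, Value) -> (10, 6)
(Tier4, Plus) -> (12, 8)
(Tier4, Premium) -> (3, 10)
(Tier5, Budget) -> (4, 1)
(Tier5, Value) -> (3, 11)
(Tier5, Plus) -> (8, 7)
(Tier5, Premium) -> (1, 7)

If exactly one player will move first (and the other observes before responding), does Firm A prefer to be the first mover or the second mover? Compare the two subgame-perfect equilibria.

second

If Firm A leads: Firm B's best replies are Tier1→Budget, Tier2→Budget, Tier3→Budget, Tier4→Premium, Tier5→Value; Firm A's induced payoffs 8, 11, 0, 3, 3; outcome (Tier2, Budget), payoffs (11, 5).
If Firm B leads: Firm A's best replies are Budget→Tier2, Value→Tier4, Plus→Tier4, Premium→Tier3; Firm B's induced payoffs 5, 6, 8, 2; outcome (Tier4, Plus), payoffs (12, 8).
Firm A gets 11 moving first and 12 moving second, so Firm A prefers to move second.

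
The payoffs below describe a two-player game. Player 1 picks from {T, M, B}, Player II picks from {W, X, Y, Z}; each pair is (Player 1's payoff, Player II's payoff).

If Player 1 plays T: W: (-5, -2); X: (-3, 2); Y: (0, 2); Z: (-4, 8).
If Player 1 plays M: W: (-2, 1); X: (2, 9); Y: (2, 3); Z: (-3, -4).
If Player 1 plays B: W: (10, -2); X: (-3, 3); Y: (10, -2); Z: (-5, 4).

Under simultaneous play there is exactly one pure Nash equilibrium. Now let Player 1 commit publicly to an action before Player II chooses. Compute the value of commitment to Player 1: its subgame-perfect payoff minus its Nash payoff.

Work backward from Player II's decision.
- T: Player II compares -2, 2, 2, 8 and picks Z; Player 1 would get -4.
- M: Player II compares 1, 9, 3, -4 and picks X; Player 1 would get 2.
- B: Player II compares -2, 3, -2, 4 and picks Z; Player 1 would get -5.
Among -4, 2, -5, the best is 2 at M. Subgame-perfect outcome: (M, X) with payoffs (2, 9).
Now find the simultaneous Nash equilibrium.
Player 1's best replies: W→B; X→M; Y→B; Z→M.
Player II's best replies: T→Z; M→X; B→Z.
Only (M, X) has each player best-responding; Nash payoffs (2, 9).
Player 1's commitment gain: 2 − 2 = 0.

0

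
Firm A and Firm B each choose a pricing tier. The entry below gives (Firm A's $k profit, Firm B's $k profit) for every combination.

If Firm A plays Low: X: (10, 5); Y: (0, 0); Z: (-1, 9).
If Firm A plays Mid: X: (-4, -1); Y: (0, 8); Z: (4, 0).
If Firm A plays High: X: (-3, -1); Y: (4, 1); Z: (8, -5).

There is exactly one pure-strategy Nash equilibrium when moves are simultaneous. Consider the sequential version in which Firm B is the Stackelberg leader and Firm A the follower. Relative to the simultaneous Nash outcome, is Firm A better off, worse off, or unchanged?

Backward induction with Firm B moving first.
- X → Firm A plays Low (best of 10, -4, -3); Firm B gets 5.
- Y → Firm A plays High (best of 0, 0, 4); Firm B gets 1.
- Z → Firm A plays High (best of -1, 4, 8); Firm B gets -5.
Among 5, 1, -5, the best is 5 at X. Subgame-perfect outcome: (Low, X) with payoffs (10, 5).
Now find the simultaneous Nash equilibrium.
Firm A's best replies: X→Low; Y→High; Z→High.
Firm B's best replies: Low→Z; Mid→Y; High→Y.
The unique mutual best reply is (High, Y), giving (4, 1).
Firm A earns 10 sequentially versus 4 at the Nash outcome: better off.

better off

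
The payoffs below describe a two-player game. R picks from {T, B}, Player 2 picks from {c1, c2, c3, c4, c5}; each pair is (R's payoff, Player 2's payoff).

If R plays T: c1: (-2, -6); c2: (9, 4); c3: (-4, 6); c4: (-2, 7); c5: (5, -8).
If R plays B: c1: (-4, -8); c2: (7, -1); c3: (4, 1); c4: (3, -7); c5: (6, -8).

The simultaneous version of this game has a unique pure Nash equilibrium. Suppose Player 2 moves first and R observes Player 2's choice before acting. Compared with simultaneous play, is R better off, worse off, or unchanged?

better off

Work backward from R's decision.
- c1: R compares -2, -4 and picks T; Player 2 would get -6.
- c2: R compares 9, 7 and picks T; Player 2 would get 4.
- c3: R compares -4, 4 and picks B; Player 2 would get 1.
- c4: R compares -2, 3 and picks B; Player 2 would get -7.
- c5: R compares 5, 6 and picks B; Player 2 would get -8.
Player 2's induced payoffs are -6, 4, 1, -7, -8, so Player 2 commits to c2. Subgame-perfect outcome: (T, c2) with payoffs (9, 4).
For the simultaneous game, intersect best replies.
R's best replies: c1→T; c2→T; c3→B; c4→B; c5→B.
Player 2's best replies: T→c4; B→c3.
Only (B, c3) has each player best-responding; Nash payoffs (4, 1).
R earns 9 sequentially versus 4 at the Nash outcome: better off.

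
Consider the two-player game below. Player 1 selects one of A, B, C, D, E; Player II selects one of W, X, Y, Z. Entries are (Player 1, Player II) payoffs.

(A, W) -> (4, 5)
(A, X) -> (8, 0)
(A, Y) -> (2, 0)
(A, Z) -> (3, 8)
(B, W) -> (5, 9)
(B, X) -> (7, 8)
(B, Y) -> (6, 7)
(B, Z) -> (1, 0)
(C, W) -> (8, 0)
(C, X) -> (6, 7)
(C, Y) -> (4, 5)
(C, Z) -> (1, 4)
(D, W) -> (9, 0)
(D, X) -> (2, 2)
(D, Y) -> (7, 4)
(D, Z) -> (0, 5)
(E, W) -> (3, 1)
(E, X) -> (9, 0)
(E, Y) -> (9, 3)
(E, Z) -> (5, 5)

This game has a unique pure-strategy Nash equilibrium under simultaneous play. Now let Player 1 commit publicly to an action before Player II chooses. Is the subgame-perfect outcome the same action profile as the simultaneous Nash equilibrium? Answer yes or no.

no

Work backward from Player II's decision.
- A: BR = Z, leader payoff 3.
- B: BR = W, leader payoff 5.
- C: BR = X, leader payoff 6.
- D: BR = Z, leader payoff 0.
- E: BR = Z, leader payoff 5.
Maximizing over 3, 5, 6, 0, 5, Player 1 chooses C. Subgame-perfect outcome: (C, X) with payoffs (6, 7).
Under simultaneous play:
Player 1's best replies: W→D; X→E; Y→E; Z→E.
Player II's best replies: A→Z; B→W; C→X; D→Z; E→Z.
Only (E, Z) has each player best-responding; Nash payoffs (5, 5).
Sequential outcome (C, X) differs from the Nash profile (E, Z).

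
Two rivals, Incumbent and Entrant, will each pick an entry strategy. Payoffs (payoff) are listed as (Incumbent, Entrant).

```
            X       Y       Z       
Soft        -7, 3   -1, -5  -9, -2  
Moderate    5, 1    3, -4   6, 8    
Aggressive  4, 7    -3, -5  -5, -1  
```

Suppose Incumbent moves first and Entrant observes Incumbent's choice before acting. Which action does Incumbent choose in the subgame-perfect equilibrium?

Solve by backward induction (Incumbent leads).
- Soft → Entrant plays X (best of 3, -5, -2); Incumbent gets -7.
- Moderate → Entrant plays Z (best of 1, -4, 8); Incumbent gets 6.
- Aggressive → Entrant plays X (best of 7, -5, -1); Incumbent gets 4.
Maximizing over -7, 6, 4, Incumbent chooses Moderate. Subgame-perfect outcome: (Moderate, Z) with payoffs (6, 8).

Moderate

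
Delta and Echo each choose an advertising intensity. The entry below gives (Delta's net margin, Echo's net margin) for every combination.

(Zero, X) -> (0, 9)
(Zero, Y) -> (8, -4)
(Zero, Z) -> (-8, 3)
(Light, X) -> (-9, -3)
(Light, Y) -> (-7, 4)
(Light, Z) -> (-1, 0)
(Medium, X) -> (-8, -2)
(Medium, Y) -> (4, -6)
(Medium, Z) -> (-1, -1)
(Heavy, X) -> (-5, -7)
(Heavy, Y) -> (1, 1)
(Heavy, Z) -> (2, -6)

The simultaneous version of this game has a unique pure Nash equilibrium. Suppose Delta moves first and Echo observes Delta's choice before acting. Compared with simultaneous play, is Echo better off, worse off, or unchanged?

Echo best-responds to each possible Delta move:
- Zero: Echo compares 9, -4, 3 and picks X; Delta would get 0.
- Light: Echo compares -3, 4, 0 and picks Y; Delta would get -7.
- Medium: Echo compares -2, -6, -1 and picks Z; Delta would get -1.
- Heavy: Echo compares -7, 1, -6 and picks Y; Delta would get 1.
Maximizing over 0, -7, -1, 1, Delta chooses Heavy. Subgame-perfect outcome: (Heavy, Y) with payoffs (1, 1).
Under simultaneous play:
Delta's best replies: X→Zero; Y→Zero; Z→Heavy.
Echo's best replies: Zero→X; Light→Y; Medium→Z; Heavy→Y.
Only (Zero, X) has each player best-responding; Nash payoffs (0, 9).
Echo earns 1 sequentially versus 9 at the Nash outcome: worse off.

worse off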